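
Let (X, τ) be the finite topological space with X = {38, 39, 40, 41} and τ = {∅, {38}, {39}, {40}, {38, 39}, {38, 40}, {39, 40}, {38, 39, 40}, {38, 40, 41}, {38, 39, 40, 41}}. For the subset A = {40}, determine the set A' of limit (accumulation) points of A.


A' = {41}

For each x ∈ X, list the open sets U ∈ τ with x ∈ U, then check whether U ∩ (A ∖ {x}) ≠ ∅ for every such U.
  x = 38: open {38} ∋ x has {38} ∩ (A ∖ {38}) = ∅, so x is NOT a limit point.
  x = 39: open {39} ∋ x has {39} ∩ (A ∖ {39}) = ∅, so x is NOT a limit point.
  x = 40: open {40} ∋ x has {40} ∩ (A ∖ {40}) = ∅, so x is NOT a limit point.
  x = 41: opens ∋ x are {38, 40, 41}, {38, 39, 40, 41}; each meets A ∖ {41}, so x IS a limit point.
Collecting: A' = {41}.


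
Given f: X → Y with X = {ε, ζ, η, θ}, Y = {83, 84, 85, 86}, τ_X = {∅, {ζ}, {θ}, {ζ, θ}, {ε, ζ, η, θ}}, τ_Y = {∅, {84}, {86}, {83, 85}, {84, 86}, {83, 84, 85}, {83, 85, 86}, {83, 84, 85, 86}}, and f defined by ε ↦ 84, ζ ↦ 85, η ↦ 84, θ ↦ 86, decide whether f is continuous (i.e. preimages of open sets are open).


f is NOT continuous.

Compute f^{-1}(U) for each U ∈ τ_Y:
  U = ∅: f^{-1}(U) = ∅ ∈ τ_X ✓.
  U = {84}: f^{-1}(U) = {ε, η} ∉ τ_X ✗.
  U = {86}: f^{-1}(U) = {θ} ∈ τ_X ✓.
  U = {83, 85}: f^{-1}(U) = {ζ} ∈ τ_X ✓.
  U = {84, 86}: f^{-1}(U) = {ε, η, θ} ∉ τ_X ✗.
  U = {83, 84, 85}: f^{-1}(U) = {ε, ζ, η} ∉ τ_X ✗.
  U = {83, 85, 86}: f^{-1}(U) = {ζ, θ} ∈ τ_X ✓.
  U = {83, 84, 85, 86}: f^{-1}(U) = {ε, ζ, η, θ} ∈ τ_X ✓.
Found U = {84} with f^{-1}(U) = {ε, η} not in τ_X. Therefore f is NOT continuous.


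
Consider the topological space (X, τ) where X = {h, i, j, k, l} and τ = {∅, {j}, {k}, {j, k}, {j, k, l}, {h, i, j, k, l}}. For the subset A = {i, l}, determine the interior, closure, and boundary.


int(A) = ∅, cl(A) = {h, i, l}, ∂A = {h, i, l}.

Closed sets in (X, τ) are complements of opens:
  closed(X, τ) = {∅, {h, i}, {h, i, l}, {h, i, j, l}, {h, i, k, l}, {h, i, j, k, l}}.
int(A) = ⋃ {U ∈ τ : U ⊆ A}. Opens contained in A: ∅.
Taking the union of these: int(A) = ∅.
cl(A) = ⋂ {C closed : A ⊆ C}. Closed sets containing A: {h, i, l}, {h, i, j, l}, {h, i, k, l}, {h, i, j, k, l}.
Intersecting these: cl(A) = {h, i, l}.
∂A = cl(A) ∖ int(A) = {h, i, l} ∖ ∅ = {h, i, l}.


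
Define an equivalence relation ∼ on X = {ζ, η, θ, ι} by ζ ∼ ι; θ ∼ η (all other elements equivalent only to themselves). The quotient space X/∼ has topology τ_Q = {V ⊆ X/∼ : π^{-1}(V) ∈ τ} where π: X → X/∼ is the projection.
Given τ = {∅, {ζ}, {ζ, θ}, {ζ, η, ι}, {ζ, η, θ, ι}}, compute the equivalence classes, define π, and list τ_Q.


X/∼ = {[ζ=ι], [η=θ]}; |τ_Q| = 2.

Equivalence classes: [ζ=ι], [η=θ].
Quotient map π: X → X/∼ sends ζ ↦ [ζ=ι], η ↦ [η=θ], θ ↦ [η=θ], ι ↦ [ζ=ι].
For each subset V ⊆ X/∼, compute π^{-1}(V) ⊆ X and check whether π^{-1}(V) ∈ τ. V is open in τ_Q iff π^{-1}(V) ∈ τ.
  V = {}: π^{-1}(V) = ∅ ∈ τ ✓.
  V = {[ζ=ι]}: π^{-1}(V) = {ζ, ι} ∉ τ ✗.
  V = {[η=θ]}: π^{-1}(V) = {η, θ} ∉ τ ✗.
  V = {[ζ=ι], [η=θ]}: π^{-1}(V) = {ζ, η, θ, ι} ∈ τ ✓.
Open sets in the quotient: τ_Q = {{}, {[ζ=ι], [η=θ]}} (2 elements).


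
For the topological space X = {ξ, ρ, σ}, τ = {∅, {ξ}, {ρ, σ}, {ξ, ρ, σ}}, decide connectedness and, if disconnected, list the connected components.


(X, τ) is disconnected; components = [{ξ}, {ρ, σ}].

Find clopen sets (U ∈ τ with X ∖ U ∈ τ):
  U = ∅, X ∖ U = {ξ, ρ, σ} — both open, so U is clopen.
  U = {ξ}, X ∖ U = {ρ, σ} — both open, so U is clopen.
  U = {ρ, σ}, X ∖ U = {ξ} — both open, so U is clopen.
  U = {ξ, ρ, σ}, X ∖ U = ∅ — both open, so U is clopen.
Nontrivial clopen(s) exist: e.g. {ξ}. So (X, τ) is disconnected.
Compute connected components by grouping points that agree on all clopens:
  component: {ξ}
  component: {ρ, σ}


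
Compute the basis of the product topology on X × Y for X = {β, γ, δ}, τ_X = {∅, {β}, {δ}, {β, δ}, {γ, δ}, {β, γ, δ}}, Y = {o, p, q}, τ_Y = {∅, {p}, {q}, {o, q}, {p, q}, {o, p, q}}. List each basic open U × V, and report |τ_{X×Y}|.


Basis B = {∅ × ∅, {β} × {p}, {β} × {q}, {δ} × {p}, {δ} × {q}, {β} × {o, q}, {β} × {p, q}, {β, δ} × {p}, {β, δ} × {q}, {γ, δ} × {p}, {γ, δ} × {q}, {δ} × {o, q}, {δ} × {p, q}, {β} × {o, p, q}, {β, γ, δ} × {p}, {β, γ, δ} × {q}, {δ} × {o, p, q}, {β, δ} × {o, q}, {β, δ} × {p, q}, {γ, δ} × {o, q}, {γ, δ} × {p, q}, {β, δ} × {o, p, q}, {β, γ, δ} × {o, q}, {β, γ, δ} × {p, q}, {γ, δ} × {o, p, q}, {β, γ, δ} × {o, p, q}}; |τ_{X×Y}| = 108.

Enumerate products U × V with U ∈ τ_X, V ∈ τ_Y (deduplicated):
  ∅ × ∅ = {} (∅)
  {β} × {p} = {(β,p)}
  {β} × {q} = {(β,q)}
  {δ} × {p} = {(δ,p)}
  {δ} × {q} = {(δ,q)}
  {β} × {o, q} = {(β,o), (β,q)}
  {β} × {p, q} = {(β,p), (β,q)}
  {β, δ} × {p} = {(β,p), (δ,p)}
  {β, δ} × {q} = {(β,q), (δ,q)}
  {γ, δ} × {p} = {(γ,p), (δ,p)}
  {γ, δ} × {q} = {(γ,q), (δ,q)}
  {δ} × {o, q} = {(δ,o), (δ,q)}
  {δ} × {p, q} = {(δ,p), (δ,q)}
  {β} × {o, p, q} = {(β,o), (β,p), (β,q)}
  {β, γ, δ} × {p} = {(β,p), (γ,p), (δ,p)}
  {β, γ, δ} × {q} = {(β,q), (γ,q), (δ,q)}
  {δ} × {o, p, q} = {(δ,o), (δ,p), (δ,q)}
  {β, δ} × {o, q} = {(β,o), (β,q), (δ,o), (δ,q)}
  {β, δ} × {p, q} = {(β,p), (β,q), (δ,p), (δ,q)}
  {γ, δ} × {o, q} = {(γ,o), (γ,q), (δ,o), (δ,q)}
  {γ, δ} × {p, q} = {(γ,p), (γ,q), (δ,p), (δ,q)}
  {β, δ} × {o, p, q} = {(β,o), (β,p), (β,q), (δ,o), (δ,p), (δ,q)}
  {β, γ, δ} × {o, q} = {(β,o), (β,q), (γ,o), (γ,q), (δ,o), (δ,q)}
  {β, γ, δ} × {p, q} = {(β,p), (β,q), (γ,p), (γ,q), (δ,p), (δ,q)}
  {γ, δ} × {o, p, q} = {(γ,o), (γ,p), (γ,q), (δ,o), (δ,p), (δ,q)}
  {β, γ, δ} × {o, p, q} = {(β,o), (β,p), (β,q), (γ,o), (γ,p), (γ,q), (δ,o), (δ,p), (δ,q)}
These 26 distinct sets form the basis B.
Close under arbitrary unions to get τ_{X×Y}; counting gives |τ_{X×Y}| = 108.


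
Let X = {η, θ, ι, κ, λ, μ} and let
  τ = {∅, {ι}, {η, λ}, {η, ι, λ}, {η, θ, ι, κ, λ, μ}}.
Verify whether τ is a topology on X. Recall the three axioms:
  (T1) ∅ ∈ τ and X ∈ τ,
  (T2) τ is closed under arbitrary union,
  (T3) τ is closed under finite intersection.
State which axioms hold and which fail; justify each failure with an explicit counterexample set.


τ IS a topology on X.

Axiom (T1): ∅ ∈ τ? Yes; X ∈ τ? Yes.
Axiom (T2/T3): check pairwise unions and intersections of members of τ.
All pairwise intersections and unions checked — each lies in τ. Therefore τ satisfies (T1), (T2), (T3): it IS a topology on X.


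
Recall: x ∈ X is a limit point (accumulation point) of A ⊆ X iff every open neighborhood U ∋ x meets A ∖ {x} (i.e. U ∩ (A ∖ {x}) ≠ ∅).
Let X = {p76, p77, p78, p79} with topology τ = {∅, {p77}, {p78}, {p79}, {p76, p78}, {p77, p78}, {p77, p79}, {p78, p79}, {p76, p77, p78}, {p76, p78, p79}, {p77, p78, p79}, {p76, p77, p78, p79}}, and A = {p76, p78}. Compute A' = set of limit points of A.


A' = {p76}

For each x ∈ X, list the open sets U ∈ τ with x ∈ U, then check whether U ∩ (A ∖ {x}) ≠ ∅ for every such U.
  x = p76: opens ∋ x are {p76, p78}, {p76, p77, p78}, {p76, p78, p79}, {p76, p77, p78, p79}; each meets A ∖ {p76}, so x IS a limit point.
  x = p77: open {p77} ∋ x has {p77} ∩ (A ∖ {p77}) = ∅, so x is NOT a limit point.
  x = p78: open {p78} ∋ x has {p78} ∩ (A ∖ {p78}) = ∅, so x is NOT a limit point.
  x = p79: open {p79} ∋ x has {p79} ∩ (A ∖ {p79}) = ∅, so x is NOT a limit point.
Collecting: A' = {p76}.


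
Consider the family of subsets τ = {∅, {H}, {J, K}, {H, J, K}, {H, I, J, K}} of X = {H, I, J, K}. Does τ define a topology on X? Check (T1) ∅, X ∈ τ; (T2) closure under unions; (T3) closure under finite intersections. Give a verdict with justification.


τ IS a topology on X.

Axiom (T1): ∅ ∈ τ? Yes; X ∈ τ? Yes.
Axiom (T2/T3): check pairwise unions and intersections of members of τ.
All pairwise intersections and unions checked — each lies in τ. Therefore τ satisfies (T1), (T2), (T3): it IS a topology on X.


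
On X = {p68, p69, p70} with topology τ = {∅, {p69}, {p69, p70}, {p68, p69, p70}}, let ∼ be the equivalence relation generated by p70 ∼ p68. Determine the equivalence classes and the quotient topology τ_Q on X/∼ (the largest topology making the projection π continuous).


X/∼ = {[p68=p70], [p69]}; |τ_Q| = 3.

Equivalence classes: [p68=p70], [p69].
Quotient map π: X → X/∼ sends p68 ↦ [p68=p70], p69 ↦ [p69], p70 ↦ [p68=p70].
For each subset V ⊆ X/∼, compute π^{-1}(V) ⊆ X and check whether π^{-1}(V) ∈ τ. V is open in τ_Q iff π^{-1}(V) ∈ τ.
  V = {}: π^{-1}(V) = ∅ ∈ τ ✓.
  V = {[p68=p70]}: π^{-1}(V) = {p68, p70} ∉ τ ✗.
  V = {[p69]}: π^{-1}(V) = {p69} ∈ τ ✓.
  V = {[p68=p70], [p69]}: π^{-1}(V) = {p68, p69, p70} ∈ τ ✓.
Open sets in the quotient: τ_Q = {{}, {[p69]}, {[p68=p70], [p69]}} (3 elements).


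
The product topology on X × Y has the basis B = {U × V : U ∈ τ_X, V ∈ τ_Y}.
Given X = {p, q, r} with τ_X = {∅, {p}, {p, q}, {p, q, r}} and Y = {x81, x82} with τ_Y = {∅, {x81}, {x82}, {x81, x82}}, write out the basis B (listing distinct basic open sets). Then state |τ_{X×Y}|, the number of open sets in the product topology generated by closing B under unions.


Basis B = {∅ × ∅, {p} × {x81}, {p} × {x82}, {p} × {x81, x82}, {p, q} × {x81}, {p, q} × {x82}, {p, q, r} × {x81}, {p, q, r} × {x82}, {p, q} × {x81, x82}, {p, q, r} × {x81, x82}}; |τ_{X×Y}| = 16.

Enumerate products U × V with U ∈ τ_X, V ∈ τ_Y (deduplicated):
  ∅ × ∅ = {} (∅)
  {p} × {x81} = {(p,x81)}
  {p} × {x82} = {(p,x82)}
  {p} × {x81, x82} = {(p,x81), (p,x82)}
  {p, q} × {x81} = {(p,x81), (q,x81)}
  {p, q} × {x82} = {(p,x82), (q,x82)}
  {p, q, r} × {x81} = {(p,x81), (q,x81), (r,x81)}
  {p, q, r} × {x82} = {(p,x82), (q,x82), (r,x82)}
  {p, q} × {x81, x82} = {(p,x81), (p,x82), (q,x81), (q,x82)}
  {p, q, r} × {x81, x82} = {(p,x81), (p,x82), (q,x81), (q,x82), (r,x81), (r,x82)}
These 10 distinct sets form the basis B.
Close under arbitrary unions to get τ_{X×Y}; counting gives |τ_{X×Y}| = 16.


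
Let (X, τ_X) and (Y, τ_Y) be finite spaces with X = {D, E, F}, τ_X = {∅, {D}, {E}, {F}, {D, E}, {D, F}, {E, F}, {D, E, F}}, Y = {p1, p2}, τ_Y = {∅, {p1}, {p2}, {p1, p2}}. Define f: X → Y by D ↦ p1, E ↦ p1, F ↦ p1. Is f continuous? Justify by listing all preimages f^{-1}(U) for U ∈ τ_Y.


f IS continuous.

Compute f^{-1}(U) for each U ∈ τ_Y:
  U = ∅: f^{-1}(U) = ∅ ∈ τ_X ✓.
  U = {p1}: f^{-1}(U) = {D, E, F} ∈ τ_X ✓.
  U = {p2}: f^{-1}(U) = ∅ ∈ τ_X ✓.
  U = {p1, p2}: f^{-1}(U) = {D, E, F} ∈ τ_X ✓.
Every preimage lies in τ_X, so f IS continuous.


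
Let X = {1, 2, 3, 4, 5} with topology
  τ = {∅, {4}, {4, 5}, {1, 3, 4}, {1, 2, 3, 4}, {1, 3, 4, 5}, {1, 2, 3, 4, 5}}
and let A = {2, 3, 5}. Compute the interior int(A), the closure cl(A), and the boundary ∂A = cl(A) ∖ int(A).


int(A) = ∅, cl(A) = {1, 2, 3, 5}, ∂A = {1, 2, 3, 5}.

Closed sets in (X, τ) are complements of opens:
  closed(X, τ) = {∅, {2}, {5}, {2, 5}, {1, 2, 3}, {1, 2, 3, 5}, {1, 2, 3, 4, 5}}.
int(A) = ⋃ {U ∈ τ : U ⊆ A}. Opens contained in A: ∅.
Taking the union of these: int(A) = ∅.
cl(A) = ⋂ {C closed : A ⊆ C}. Closed sets containing A: {1, 2, 3, 5}, {1, 2, 3, 4, 5}.
Intersecting these: cl(A) = {1, 2, 3, 5}.
∂A = cl(A) ∖ int(A) = {1, 2, 3, 5} ∖ ∅ = {1, 2, 3, 5}.


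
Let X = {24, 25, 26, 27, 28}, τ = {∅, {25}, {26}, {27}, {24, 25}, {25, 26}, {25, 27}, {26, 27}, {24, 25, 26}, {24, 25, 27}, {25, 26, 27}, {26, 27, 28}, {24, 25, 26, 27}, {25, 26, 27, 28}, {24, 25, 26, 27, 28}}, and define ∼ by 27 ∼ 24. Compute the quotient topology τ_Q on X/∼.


X/∼ = {[24=27], [25], [26], [28]}; |τ_Q| = 7.

Equivalence classes: [24=27], [25], [26], [28].
Quotient map π: X → X/∼ sends 24 ↦ [24=27], 25 ↦ [25], 26 ↦ [26], 27 ↦ [24=27], 28 ↦ [28].
For each subset V ⊆ X/∼, compute π^{-1}(V) ⊆ X and check whether π^{-1}(V) ∈ τ. V is open in τ_Q iff π^{-1}(V) ∈ τ.
  V = {}: π^{-1}(V) = ∅ ∈ τ ✓.
  V = {[24=27]}: π^{-1}(V) = {24, 27} ∉ τ ✗.
  V = {[25]}: π^{-1}(V) = {25} ∈ τ ✓.
  V = {[24=27], [25]}: π^{-1}(V) = {24, 25, 27} ∈ τ ✓.
  V = {[26]}: π^{-1}(V) = {26} ∈ τ ✓.
  V = {[24=27], [26]}: π^{-1}(V) = {24, 26, 27} ∉ τ ✗.
  V = {[25], [26]}: π^{-1}(V) = {25, 26} ∈ τ ✓.
  V = {[24=27], [25], [26]}: π^{-1}(V) = {24, 25, 26, 27} ∈ τ ✓.
  V = {[28]}: π^{-1}(V) = {28} ∉ τ ✗.
  V = {[24=27], [28]}: π^{-1}(V) = {24, 27, 28} ∉ τ ✗.
  V = {[25], [28]}: π^{-1}(V) = {25, 28} ∉ τ ✗.
  V = {[24=27], [25], [28]}: π^{-1}(V) = {24, 25, 27, 28} ∉ τ ✗.
  V = {[26], [28]}: π^{-1}(V) = {26, 28} ∉ τ ✗.
  V = {[24=27], [26], [28]}: π^{-1}(V) = {24, 26, 27, 28} ∉ τ ✗.
  V = {[25], [26], [28]}: π^{-1}(V) = {25, 26, 28} ∉ τ ✗.
  V = {[24=27], [25], [26], [28]}: π^{-1}(V) = {24, 25, 26, 27, 28} ∈ τ ✓.
Open sets in the quotient: τ_Q = {{}, {[25]}, {[24=27], [25]}, {[26]}, {[25], [26]}, {[24=27], [25], [26]}, {[24=27], [25], [26], [28]}} (7 elements).


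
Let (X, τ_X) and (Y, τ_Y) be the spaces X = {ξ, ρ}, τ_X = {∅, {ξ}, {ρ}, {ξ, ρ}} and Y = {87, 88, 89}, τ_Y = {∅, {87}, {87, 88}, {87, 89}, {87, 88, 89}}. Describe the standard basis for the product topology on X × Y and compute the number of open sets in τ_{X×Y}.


Basis B = {∅ × ∅, {ξ} × {87}, {ρ} × {87}, {ξ} × {87, 88}, {ξ} × {87, 89}, {ξ, ρ} × {87}, {ρ} × {87, 88}, {ρ} × {87, 89}, {ξ} × {87, 88, 89}, {ρ} × {87, 88, 89}, {ξ, ρ} × {87, 88}, {ξ, ρ} × {87, 89}, {ξ, ρ} × {87, 88, 89}}; |τ_{X×Y}| = 25.

Enumerate products U × V with U ∈ τ_X, V ∈ τ_Y (deduplicated):
  ∅ × ∅ = {} (∅)
  {ξ} × {87} = {(ξ,87)}
  {ρ} × {87} = {(ρ,87)}
  {ξ} × {87, 88} = {(ξ,87), (ξ,88)}
  {ξ} × {87, 89} = {(ξ,87), (ξ,89)}
  {ξ, ρ} × {87} = {(ξ,87), (ρ,87)}
  {ρ} × {87, 88} = {(ρ,87), (ρ,88)}
  {ρ} × {87, 89} = {(ρ,87), (ρ,89)}
  {ξ} × {87, 88, 89} = {(ξ,87), (ξ,88), (ξ,89)}
  {ρ} × {87, 88, 89} = {(ρ,87), (ρ,88), (ρ,89)}
  {ξ, ρ} × {87, 88} = {(ξ,87), (ξ,88), (ρ,87), (ρ,88)}
  {ξ, ρ} × {87, 89} = {(ξ,87), (ξ,89), (ρ,87), (ρ,89)}
  {ξ, ρ} × {87, 88, 89} = {(ξ,87), (ξ,88), (ξ,89), (ρ,87), (ρ,88), (ρ,89)}
These 13 distinct sets form the basis B.
Close under arbitrary unions to get τ_{X×Y}; counting gives |τ_{X×Y}| = 25.


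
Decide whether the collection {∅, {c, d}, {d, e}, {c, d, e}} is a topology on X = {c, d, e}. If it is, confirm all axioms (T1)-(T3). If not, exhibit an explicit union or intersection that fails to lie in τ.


τ is NOT a topology on X.

Axiom (T1): ∅ ∈ τ? Yes; X ∈ τ? Yes.
Axiom (T2/T3): check pairwise unions and intersections of members of τ.
Counterexample for (T3): {c, d} ∩ {d, e} = {d} ∉ τ. Therefore τ is NOT a topology.


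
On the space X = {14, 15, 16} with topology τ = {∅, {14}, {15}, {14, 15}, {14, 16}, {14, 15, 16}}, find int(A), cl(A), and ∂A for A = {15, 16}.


int(A) = {15}, cl(A) = {15, 16}, ∂A = {16}.

Closed sets in (X, τ) are complements of opens:
  closed(X, τ) = {∅, {15}, {16}, {14, 16}, {15, 16}, {14, 15, 16}}.
int(A) = ⋃ {U ∈ τ : U ⊆ A}. Opens contained in A: ∅, {15}.
Taking the union of these: int(A) = {15}.
cl(A) = ⋂ {C closed : A ⊆ C}. Closed sets containing A: {15, 16}, {14, 15, 16}.
Intersecting these: cl(A) = {15, 16}.
∂A = cl(A) ∖ int(A) = {15, 16} ∖ {15} = {16}.


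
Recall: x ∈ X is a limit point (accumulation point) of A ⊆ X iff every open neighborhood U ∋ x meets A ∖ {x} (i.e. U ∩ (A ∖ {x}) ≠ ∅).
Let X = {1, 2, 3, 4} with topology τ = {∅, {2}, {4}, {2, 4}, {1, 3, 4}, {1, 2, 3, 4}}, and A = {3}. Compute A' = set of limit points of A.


A' = {1}

For each x ∈ X, list the open sets U ∈ τ with x ∈ U, then check whether U ∩ (A ∖ {x}) ≠ ∅ for every such U.
  x = 1: opens ∋ x are {1, 3, 4}, {1, 2, 3, 4}; each meets A ∖ {1}, so x IS a limit point.
  x = 2: open {2} ∋ x has {2} ∩ (A ∖ {2}) = ∅, so x is NOT a limit point.
  x = 3: open {1, 3, 4} ∋ x has {1, 3, 4} ∩ (A ∖ {3}) = ∅, so x is NOT a limit point.
  x = 4: open {4} ∋ x has {4} ∩ (A ∖ {4}) = ∅, so x is NOT a limit point.
Collecting: A' = {1}.


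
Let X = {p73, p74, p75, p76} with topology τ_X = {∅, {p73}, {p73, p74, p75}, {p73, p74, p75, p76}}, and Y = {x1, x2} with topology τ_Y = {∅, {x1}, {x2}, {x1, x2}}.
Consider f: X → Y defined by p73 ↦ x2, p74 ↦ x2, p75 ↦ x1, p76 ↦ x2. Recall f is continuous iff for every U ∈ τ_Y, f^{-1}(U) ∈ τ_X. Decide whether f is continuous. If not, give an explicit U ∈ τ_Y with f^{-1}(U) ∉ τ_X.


f is NOT continuous.

Compute f^{-1}(U) for each U ∈ τ_Y:
  U = ∅: f^{-1}(U) = ∅ ∈ τ_X ✓.
  U = {x1}: f^{-1}(U) = {p75} ∉ τ_X ✗.
  U = {x2}: f^{-1}(U) = {p73, p74, p76} ∉ τ_X ✗.
  U = {x1, x2}: f^{-1}(U) = {p73, p74, p75, p76} ∈ τ_X ✓.
Found U = {x1} with f^{-1}(U) = {p75} not in τ_X. Therefore f is NOT continuous.


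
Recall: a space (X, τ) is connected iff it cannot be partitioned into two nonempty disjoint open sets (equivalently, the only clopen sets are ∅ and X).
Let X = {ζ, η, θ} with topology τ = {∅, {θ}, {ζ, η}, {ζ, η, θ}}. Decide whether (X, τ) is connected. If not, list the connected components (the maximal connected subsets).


(X, τ) is disconnected; components = [{θ}, {ζ, η}].

Find clopen sets (U ∈ τ with X ∖ U ∈ τ):
  U = ∅, X ∖ U = {ζ, η, θ} — both open, so U is clopen.
  U = {θ}, X ∖ U = {ζ, η} — both open, so U is clopen.
  U = {ζ, η}, X ∖ U = {θ} — both open, so U is clopen.
  U = {ζ, η, θ}, X ∖ U = ∅ — both open, so U is clopen.
Nontrivial clopen(s) exist: e.g. {ζ, η}. So (X, τ) is disconnected.
Compute connected components by grouping points that agree on all clopens:
  component: {θ}
  component: {ζ, η}


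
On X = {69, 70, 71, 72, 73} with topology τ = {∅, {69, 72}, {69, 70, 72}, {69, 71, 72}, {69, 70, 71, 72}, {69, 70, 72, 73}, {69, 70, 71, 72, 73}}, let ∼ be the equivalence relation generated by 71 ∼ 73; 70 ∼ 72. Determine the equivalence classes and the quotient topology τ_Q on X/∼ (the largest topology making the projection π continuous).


X/∼ = {[69], [70=72], [71=73]}; |τ_Q| = 3.

Equivalence classes: [69], [70=72], [71=73].
Quotient map π: X → X/∼ sends 69 ↦ [69], 70 ↦ [70=72], 71 ↦ [71=73], 72 ↦ [70=72], 73 ↦ [71=73].
For each subset V ⊆ X/∼, compute π^{-1}(V) ⊆ X and check whether π^{-1}(V) ∈ τ. V is open in τ_Q iff π^{-1}(V) ∈ τ.
  V = {}: π^{-1}(V) = ∅ ∈ τ ✓.
  V = {[69]}: π^{-1}(V) = {69} ∉ τ ✗.
  V = {[70=72]}: π^{-1}(V) = {70, 72} ∉ τ ✗.
  V = {[69], [70=72]}: π^{-1}(V) = {69, 70, 72} ∈ τ ✓.
  V = {[71=73]}: π^{-1}(V) = {71, 73} ∉ τ ✗.
  V = {[69], [71=73]}: π^{-1}(V) = {69, 71, 73} ∉ τ ✗.
  V = {[70=72], [71=73]}: π^{-1}(V) = {70, 71, 72, 73} ∉ τ ✗.
  V = {[69], [70=72], [71=73]}: π^{-1}(V) = {69, 70, 71, 72, 73} ∈ τ ✓.
Open sets in the quotient: τ_Q = {{}, {[69], [70=72]}, {[69], [70=72], [71=73]}} (3 elements).


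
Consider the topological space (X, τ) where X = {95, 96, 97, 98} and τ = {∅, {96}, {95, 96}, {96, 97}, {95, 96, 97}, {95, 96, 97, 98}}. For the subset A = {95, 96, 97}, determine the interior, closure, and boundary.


int(A) = {95, 96, 97}, cl(A) = {95, 96, 97, 98}, ∂A = {98}.

Closed sets in (X, τ) are complements of opens:
  closed(X, τ) = {∅, {98}, {95, 98}, {97, 98}, {95, 97, 98}, {95, 96, 97, 98}}.
int(A) = ⋃ {U ∈ τ : U ⊆ A}. Opens contained in A: ∅, {96}, {95, 96}, {96, 97}, {95, 96, 97}.
Taking the union of these: int(A) = {95, 96, 97}.
cl(A) = ⋂ {C closed : A ⊆ C}. Closed sets containing A: {95, 96, 97, 98}.
Intersecting these: cl(A) = {95, 96, 97, 98}.
∂A = cl(A) ∖ int(A) = {95, 96, 97, 98} ∖ {95, 96, 97} = {98}.


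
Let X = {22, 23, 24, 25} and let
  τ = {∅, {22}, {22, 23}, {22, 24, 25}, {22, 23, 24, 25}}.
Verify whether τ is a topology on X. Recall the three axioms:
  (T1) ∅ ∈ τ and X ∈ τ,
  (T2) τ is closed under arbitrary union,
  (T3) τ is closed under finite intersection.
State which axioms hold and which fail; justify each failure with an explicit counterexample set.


τ IS a topology on X.

Axiom (T1): ∅ ∈ τ? Yes; X ∈ τ? Yes.
Axiom (T2/T3): check pairwise unions and intersections of members of τ.
All pairwise intersections and unions checked — each lies in τ. Therefore τ satisfies (T1), (T2), (T3): it IS a topology on X.


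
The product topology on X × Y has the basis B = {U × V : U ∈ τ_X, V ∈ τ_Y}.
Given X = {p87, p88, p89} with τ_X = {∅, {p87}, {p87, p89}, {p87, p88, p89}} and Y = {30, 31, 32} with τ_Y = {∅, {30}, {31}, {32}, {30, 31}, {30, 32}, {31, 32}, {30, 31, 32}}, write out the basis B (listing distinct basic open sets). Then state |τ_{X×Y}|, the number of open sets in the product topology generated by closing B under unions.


Basis B = {∅ × ∅, {p87} × {30}, {p87} × {31}, {p87} × {32}, {p87} × {30, 31}, {p87} × {30, 32}, {p87, p89} × {30}, {p87} × {31, 32}, {p87, p89} × {31}, {p87, p89} × {32}, {p87} × {30, 31, 32}, {p87, p88, p89} × {30}, {p87, p88, p89} × {31}, {p87, p88, p89} × {32}, {p87, p89} × {30, 31}, {p87, p89} × {30, 32}, {p87, p89} × {31, 32}, {p87, p89} × {30, 31, 32}, {p87, p88, p89} × {30, 31}, {p87, p88, p89} × {30, 32}, {p87, p88, p89} × {31, 32}, {p87, p88, p89} × {30, 31, 32}}; |τ_{X×Y}| = 64.

Enumerate products U × V with U ∈ τ_X, V ∈ τ_Y (deduplicated):
  ∅ × ∅ = {} (∅)
  {p87} × {30} = {(p87,30)}
  {p87} × {31} = {(p87,31)}
  {p87} × {32} = {(p87,32)}
  {p87} × {30, 31} = {(p87,30), (p87,31)}
  {p87} × {30, 32} = {(p87,30), (p87,32)}
  {p87, p89} × {30} = {(p87,30), (p89,30)}
  {p87} × {31, 32} = {(p87,31), (p87,32)}
  {p87, p89} × {31} = {(p87,31), (p89,31)}
  {p87, p89} × {32} = {(p87,32), (p89,32)}
  {p87} × {30, 31, 32} = {(p87,30), (p87,31), (p87,32)}
  {p87, p88, p89} × {30} = {(p87,30), (p88,30), (p89,30)}
  {p87, p88, p89} × {31} = {(p87,31), (p88,31), (p89,31)}
  {p87, p88, p89} × {32} = {(p87,32), (p88,32), (p89,32)}
  {p87, p89} × {30, 31} = {(p87,30), (p87,31), (p89,30), (p89,31)}
  {p87, p89} × {30, 32} = {(p87,30), (p87,32), (p89,30), (p89,32)}
  {p87, p89} × {31, 32} = {(p87,31), (p87,32), (p89,31), (p89,32)}
  {p87, p89} × {30, 31, 32} = {(p87,30), (p87,31), (p87,32), (p89,30), (p89,31), (p89,32)}
  {p87, p88, p89} × {30, 31} = {(p87,30), (p87,31), (p88,30), (p88,31), (p89,30), (p89,31)}
  {p87, p88, p89} × {30, 32} = {(p87,30), (p87,32), (p88,30), (p88,32), (p89,30), (p89,32)}
  {p87, p88, p89} × {31, 32} = {(p87,31), (p87,32), (p88,31), (p88,32), (p89,31), (p89,32)}
  {p87, p88, p89} × {30, 31, 32} = {(p87,30), (p87,31), (p87,32), (p88,30), (p88,31), (p88,32), (p89,30), (p89,31), (p89,32)}
These 22 distinct sets form the basis B.
Close under arbitrary unions to get τ_{X×Y}; counting gives |τ_{X×Y}| = 64.


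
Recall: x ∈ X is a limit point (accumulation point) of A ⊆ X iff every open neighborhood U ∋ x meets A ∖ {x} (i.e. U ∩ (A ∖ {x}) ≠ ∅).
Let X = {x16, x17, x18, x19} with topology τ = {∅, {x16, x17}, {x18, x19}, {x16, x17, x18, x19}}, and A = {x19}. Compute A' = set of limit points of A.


A' = {x18}

For each x ∈ X, list the open sets U ∈ τ with x ∈ U, then check whether U ∩ (A ∖ {x}) ≠ ∅ for every such U.
  x = x16: open {x16, x17} ∋ x has {x16, x17} ∩ (A ∖ {x16}) = ∅, so x is NOT a limit point.
  x = x17: open {x16, x17} ∋ x has {x16, x17} ∩ (A ∖ {x17}) = ∅, so x is NOT a limit point.
  x = x18: opens ∋ x are {x18, x19}, {x16, x17, x18, x19}; each meets A ∖ {x18}, so x IS a limit point.
  x = x19: open {x18, x19} ∋ x has {x18, x19} ∩ (A ∖ {x19}) = ∅, so x is NOT a limit point.
Collecting: A' = {x18}.


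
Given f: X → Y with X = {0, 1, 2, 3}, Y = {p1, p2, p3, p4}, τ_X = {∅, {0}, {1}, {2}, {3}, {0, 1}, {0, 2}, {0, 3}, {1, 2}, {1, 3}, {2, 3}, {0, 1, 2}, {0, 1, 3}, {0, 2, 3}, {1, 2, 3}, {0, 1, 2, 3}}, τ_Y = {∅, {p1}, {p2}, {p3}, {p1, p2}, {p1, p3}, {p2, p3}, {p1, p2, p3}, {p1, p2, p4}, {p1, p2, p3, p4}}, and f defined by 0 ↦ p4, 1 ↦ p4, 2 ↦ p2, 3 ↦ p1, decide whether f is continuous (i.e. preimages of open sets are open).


f IS continuous.

Compute f^{-1}(U) for each U ∈ τ_Y:
  U = ∅: f^{-1}(U) = ∅ ∈ τ_X ✓.
  U = {p1}: f^{-1}(U) = {3} ∈ τ_X ✓.
  U = {p2}: f^{-1}(U) = {2} ∈ τ_X ✓.
  U = {p3}: f^{-1}(U) = ∅ ∈ τ_X ✓.
  U = {p1, p2}: f^{-1}(U) = {2, 3} ∈ τ_X ✓.
  U = {p1, p3}: f^{-1}(U) = {3} ∈ τ_X ✓.
  U = {p2, p3}: f^{-1}(U) = {2} ∈ τ_X ✓.
  U = {p1, p2, p3}: f^{-1}(U) = {2, 3} ∈ τ_X ✓.
  U = {p1, p2, p4}: f^{-1}(U) = {0, 1, 2, 3} ∈ τ_X ✓.
  U = {p1, p2, p3, p4}: f^{-1}(U) = {0, 1, 2, 3} ∈ τ_X ✓.
Every preimage lies in τ_X, so f IS continuous.


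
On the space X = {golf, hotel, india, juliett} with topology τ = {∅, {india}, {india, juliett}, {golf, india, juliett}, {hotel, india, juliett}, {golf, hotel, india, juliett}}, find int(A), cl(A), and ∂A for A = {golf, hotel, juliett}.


int(A) = ∅, cl(A) = {golf, hotel, juliett}, ∂A = {golf, hotel, juliett}.

Closed sets in (X, τ) are complements of opens:
  closed(X, τ) = {∅, {golf}, {hotel}, {golf, hotel}, {golf, hotel, juliett}, {golf, hotel, india, juliett}}.
int(A) = ⋃ {U ∈ τ : U ⊆ A}. Opens contained in A: ∅.
Taking the union of these: int(A) = ∅.
cl(A) = ⋂ {C closed : A ⊆ C}. Closed sets containing A: {golf, hotel, juliett}, {golf, hotel, india, juliett}.
Intersecting these: cl(A) = {golf, hotel, juliett}.
∂A = cl(A) ∖ int(A) = {golf, hotel, juliett} ∖ ∅ = {golf, hotel, juliett}.


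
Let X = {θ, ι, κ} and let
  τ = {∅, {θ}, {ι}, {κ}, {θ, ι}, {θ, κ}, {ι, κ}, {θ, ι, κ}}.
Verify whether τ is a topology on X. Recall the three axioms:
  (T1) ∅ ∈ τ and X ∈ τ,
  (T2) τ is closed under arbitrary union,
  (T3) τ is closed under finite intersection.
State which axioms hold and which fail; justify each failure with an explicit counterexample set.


τ IS a topology on X.

Axiom (T1): ∅ ∈ τ? Yes; X ∈ τ? Yes.
Axiom (T2/T3): check pairwise unions and intersections of members of τ.
All pairwise intersections and unions checked — each lies in τ. Therefore τ satisfies (T1), (T2), (T3): it IS a topology on X.


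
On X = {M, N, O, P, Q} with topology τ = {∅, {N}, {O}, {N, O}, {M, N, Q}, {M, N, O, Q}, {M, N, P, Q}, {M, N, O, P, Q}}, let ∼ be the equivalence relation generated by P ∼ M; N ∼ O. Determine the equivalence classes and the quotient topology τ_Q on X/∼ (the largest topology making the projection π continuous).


X/∼ = {[M=P], [N=O], [Q]}; |τ_Q| = 3.

Equivalence classes: [M=P], [N=O], [Q].
Quotient map π: X → X/∼ sends M ↦ [M=P], N ↦ [N=O], O ↦ [N=O], P ↦ [M=P], Q ↦ [Q].
For each subset V ⊆ X/∼, compute π^{-1}(V) ⊆ X and check whether π^{-1}(V) ∈ τ. V is open in τ_Q iff π^{-1}(V) ∈ τ.
  V = {}: π^{-1}(V) = ∅ ∈ τ ✓.
  V = {[M=P]}: π^{-1}(V) = {M, P} ∉ τ ✗.
  V = {[N=O]}: π^{-1}(V) = {N, O} ∈ τ ✓.
  V = {[M=P], [N=O]}: π^{-1}(V) = {M, N, O, P} ∉ τ ✗.
  V = {[Q]}: π^{-1}(V) = {Q} ∉ τ ✗.
  V = {[M=P], [Q]}: π^{-1}(V) = {M, P, Q} ∉ τ ✗.
  V = {[N=O], [Q]}: π^{-1}(V) = {N, O, Q} ∉ τ ✗.
  V = {[M=P], [N=O], [Q]}: π^{-1}(V) = {M, N, O, P, Q} ∈ τ ✓.
Open sets in the quotient: τ_Q = {{}, {[N=O]}, {[M=P], [N=O], [Q]}} (3 elements).


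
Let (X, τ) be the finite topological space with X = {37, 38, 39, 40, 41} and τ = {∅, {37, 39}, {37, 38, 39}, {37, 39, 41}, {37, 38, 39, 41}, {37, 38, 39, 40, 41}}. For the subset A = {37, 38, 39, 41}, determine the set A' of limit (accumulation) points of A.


A' = {37, 38, 39, 40, 41}

For each x ∈ X, list the open sets U ∈ τ with x ∈ U, then check whether U ∩ (A ∖ {x}) ≠ ∅ for every such U.
  x = 37: opens ∋ x are {37, 39}, {37, 38, 39}, {37, 39, 41}, {37, 38, 39, 41}, {37, 38, 39, 40, 41}; each meets A ∖ {37}, so x IS a limit point.
  x = 38: opens ∋ x are {37, 38, 39}, {37, 38, 39, 41}, {37, 38, 39, 40, 41}; each meets A ∖ {38}, so x IS a limit point.
  x = 39: opens ∋ x are {37, 39}, {37, 38, 39}, {37, 39, 41}, {37, 38, 39, 41}, {37, 38, 39, 40, 41}; each meets A ∖ {39}, so x IS a limit point.
  x = 40: opens ∋ x are {37, 38, 39, 40, 41}; each meets A ∖ {40}, so x IS a limit point.
  x = 41: opens ∋ x are {37, 39, 41}, {37, 38, 39, 41}, {37, 38, 39, 40, 41}; each meets A ∖ {41}, so x IS a limit point.
Collecting: A' = {37, 38, 39, 40, 41}.


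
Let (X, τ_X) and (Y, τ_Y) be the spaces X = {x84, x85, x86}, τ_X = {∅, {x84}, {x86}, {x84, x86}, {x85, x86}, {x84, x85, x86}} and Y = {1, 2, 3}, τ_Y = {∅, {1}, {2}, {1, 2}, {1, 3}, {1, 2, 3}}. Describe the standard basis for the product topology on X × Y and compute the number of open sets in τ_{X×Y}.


Basis B = {∅ × ∅, {x84} × {1}, {x84} × {2}, {x86} × {1}, {x86} × {2}, {x84} × {1, 2}, {x84} × {1, 3}, {x84, x86} × {1}, {x84, x86} × {2}, {x85, x86} × {1}, {x85, x86} × {2}, {x86} × {1, 2}, {x86} × {1, 3}, {x84} × {1, 2, 3}, {x84, x85, x86} × {1}, {x84, x85, x86} × {2}, {x86} × {1, 2, 3}, {x84, x86} × {1, 2}, {x84, x86} × {1, 3}, {x85, x86} × {1, 2}, {x85, x86} × {1, 3}, {x84, x86} × {1, 2, 3}, {x84, x85, x86} × {1, 2}, {x84, x85, x86} × {1, 3}, {x85, x86} × {1, 2, 3}, {x84, x85, x86} × {1, 2, 3}}; |τ_{X×Y}| = 108.

Enumerate products U × V with U ∈ τ_X, V ∈ τ_Y (deduplicated):
  ∅ × ∅ = {} (∅)
  {x84} × {1} = {(x84,1)}
  {x84} × {2} = {(x84,2)}
  {x86} × {1} = {(x86,1)}
  {x86} × {2} = {(x86,2)}
  {x84} × {1, 2} = {(x84,1), (x84,2)}
  {x84} × {1, 3} = {(x84,1), (x84,3)}
  {x84, x86} × {1} = {(x84,1), (x86,1)}
  {x84, x86} × {2} = {(x84,2), (x86,2)}
  {x85, x86} × {1} = {(x85,1), (x86,1)}
  {x85, x86} × {2} = {(x85,2), (x86,2)}
  {x86} × {1, 2} = {(x86,1), (x86,2)}
  {x86} × {1, 3} = {(x86,1), (x86,3)}
  {x84} × {1, 2, 3} = {(x84,1), (x84,2), (x84,3)}
  {x84, x85, x86} × {1} = {(x84,1), (x85,1), (x86,1)}
  {x84, x85, x86} × {2} = {(x84,2), (x85,2), (x86,2)}
  {x86} × {1, 2, 3} = {(x86,1), (x86,2), (x86,3)}
  {x84, x86} × {1, 2} = {(x84,1), (x84,2), (x86,1), (x86,2)}
  {x84, x86} × {1, 3} = {(x84,1), (x84,3), (x86,1), (x86,3)}
  {x85, x86} × {1, 2} = {(x85,1), (x85,2), (x86,1), (x86,2)}
  {x85, x86} × {1, 3} = {(x85,1), (x85,3), (x86,1), (x86,3)}
  {x84, x86} × {1, 2, 3} = {(x84,1), (x84,2), (x84,3), (x86,1), (x86,2), (x86,3)}
  {x84, x85, x86} × {1, 2} = {(x84,1), (x84,2), (x85,1), (x85,2), (x86,1), (x86,2)}
  {x84, x85, x86} × {1, 3} = {(x84,1), (x84,3), (x85,1), (x85,3), (x86,1), (x86,3)}
  {x85, x86} × {1, 2, 3} = {(x85,1), (x85,2), (x85,3), (x86,1), (x86,2), (x86,3)}
  {x84, x85, x86} × {1, 2, 3} = {(x84,1), (x84,2), (x84,3), (x85,1), (x85,2), (x85,3), (x86,1), (x86,2), (x86,3)}
These 26 distinct sets form the basis B.
Close under arbitrary unions to get τ_{X×Y}; counting gives |τ_{X×Y}| = 108.


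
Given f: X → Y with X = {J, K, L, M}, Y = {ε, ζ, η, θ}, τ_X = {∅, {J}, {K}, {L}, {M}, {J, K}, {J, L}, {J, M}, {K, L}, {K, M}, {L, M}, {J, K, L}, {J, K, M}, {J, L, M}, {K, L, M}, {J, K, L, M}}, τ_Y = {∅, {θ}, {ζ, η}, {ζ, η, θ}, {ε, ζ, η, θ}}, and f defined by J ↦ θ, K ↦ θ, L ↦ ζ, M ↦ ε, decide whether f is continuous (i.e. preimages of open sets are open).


f IS continuous.

Compute f^{-1}(U) for each U ∈ τ_Y:
  U = ∅: f^{-1}(U) = ∅ ∈ τ_X ✓.
  U = {θ}: f^{-1}(U) = {J, K} ∈ τ_X ✓.
  U = {ζ, η}: f^{-1}(U) = {L} ∈ τ_X ✓.
  U = {ζ, η, θ}: f^{-1}(U) = {J, K, L} ∈ τ_X ✓.
  U = {ε, ζ, η, θ}: f^{-1}(U) = {J, K, L, M} ∈ τ_X ✓.
Every preimage lies in τ_X, so f IS continuous.


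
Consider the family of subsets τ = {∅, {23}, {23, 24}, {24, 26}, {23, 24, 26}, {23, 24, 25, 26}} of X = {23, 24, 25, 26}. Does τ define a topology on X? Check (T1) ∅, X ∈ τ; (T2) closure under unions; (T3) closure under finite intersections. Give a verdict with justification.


τ is NOT a topology on X.

Axiom (T1): ∅ ∈ τ? Yes; X ∈ τ? Yes.
Axiom (T2/T3): check pairwise unions and intersections of members of τ.
Counterexample for (T3): {23, 24} ∩ {24, 26} = {24} ∉ τ. Therefore τ is NOT a topology.


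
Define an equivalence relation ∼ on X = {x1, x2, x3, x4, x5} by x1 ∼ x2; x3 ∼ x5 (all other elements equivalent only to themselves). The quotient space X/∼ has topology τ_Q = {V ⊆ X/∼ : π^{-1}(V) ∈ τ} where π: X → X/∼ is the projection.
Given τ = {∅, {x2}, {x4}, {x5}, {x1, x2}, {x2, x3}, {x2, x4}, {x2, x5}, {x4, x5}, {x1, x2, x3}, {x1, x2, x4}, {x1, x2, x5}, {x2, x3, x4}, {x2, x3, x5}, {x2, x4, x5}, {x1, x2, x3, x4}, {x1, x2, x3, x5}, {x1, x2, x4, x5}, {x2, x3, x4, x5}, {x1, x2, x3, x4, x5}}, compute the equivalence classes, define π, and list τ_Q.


X/∼ = {[x1=x2], [x3=x5], [x4]}; |τ_Q| = 6.

Equivalence classes: [x1=x2], [x3=x5], [x4].
Quotient map π: X → X/∼ sends x1 ↦ [x1=x2], x2 ↦ [x1=x2], x3 ↦ [x3=x5], x4 ↦ [x4], x5 ↦ [x3=x5].
For each subset V ⊆ X/∼, compute π^{-1}(V) ⊆ X and check whether π^{-1}(V) ∈ τ. V is open in τ_Q iff π^{-1}(V) ∈ τ.
  V = {}: π^{-1}(V) = ∅ ∈ τ ✓.
  V = {[x1=x2]}: π^{-1}(V) = {x1, x2} ∈ τ ✓.
  V = {[x3=x5]}: π^{-1}(V) = {x3, x5} ∉ τ ✗.
  V = {[x1=x2], [x3=x5]}: π^{-1}(V) = {x1, x2, x3, x5} ∈ τ ✓.
  V = {[x4]}: π^{-1}(V) = {x4} ∈ τ ✓.
  V = {[x1=x2], [x4]}: π^{-1}(V) = {x1, x2, x4} ∈ τ ✓.
  V = {[x3=x5], [x4]}: π^{-1}(V) = {x3, x4, x5} ∉ τ ✗.
  V = {[x1=x2], [x3=x5], [x4]}: π^{-1}(V) = {x1, x2, x3, x4, x5} ∈ τ ✓.
Open sets in the quotient: τ_Q = {{}, {[x1=x2]}, {[x1=x2], [x3=x5]}, {[x4]}, {[x1=x2], [x4]}, {[x1=x2], [x3=x5], [x4]}} (6 elements).


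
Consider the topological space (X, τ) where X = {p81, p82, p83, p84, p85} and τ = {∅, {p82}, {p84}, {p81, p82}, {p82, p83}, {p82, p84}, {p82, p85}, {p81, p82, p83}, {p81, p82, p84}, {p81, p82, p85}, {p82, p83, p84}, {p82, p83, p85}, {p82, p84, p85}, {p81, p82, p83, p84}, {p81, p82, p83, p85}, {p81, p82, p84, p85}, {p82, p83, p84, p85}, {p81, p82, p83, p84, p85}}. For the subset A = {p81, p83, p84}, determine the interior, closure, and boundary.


int(A) = {p84}, cl(A) = {p81, p83, p84}, ∂A = {p81, p83}.

Closed sets in (X, τ) are complements of opens:
  closed(X, τ) = {∅, {p81}, {p83}, {p84}, {p85}, {p81, p83}, {p81, p84}, {p81, p85}, {p83, p84}, {p83, p85}, {p84, p85}, {p81, p83, p84}, {p81, p83, p85}, {p81, p84, p85}, {p83, p84, p85}, {p81, p82, p83, p85}, {p81, p83, p84, p85}, {p81, p82, p83, p84, p85}}.
int(A) = ⋃ {U ∈ τ : U ⊆ A}. Opens contained in A: ∅, {p84}.
Taking the union of these: int(A) = {p84}.
cl(A) = ⋂ {C closed : A ⊆ C}. Closed sets containing A: {p81, p83, p84}, {p81, p83, p84, p85}, {p81, p82, p83, p84, p85}.
Intersecting these: cl(A) = {p81, p83, p84}.
∂A = cl(A) ∖ int(A) = {p81, p83, p84} ∖ {p84} = {p81, p83}.


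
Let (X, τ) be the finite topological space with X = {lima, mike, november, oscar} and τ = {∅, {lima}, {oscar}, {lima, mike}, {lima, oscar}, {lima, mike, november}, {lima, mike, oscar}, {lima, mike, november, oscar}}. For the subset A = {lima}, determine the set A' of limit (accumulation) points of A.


A' = {mike, november}

For each x ∈ X, list the open sets U ∈ τ with x ∈ U, then check whether U ∩ (A ∖ {x}) ≠ ∅ for every such U.
  x = lima: open {lima} ∋ x has {lima} ∩ (A ∖ {lima}) = ∅, so x is NOT a limit point.
  x = mike: opens ∋ x are {lima, mike}, {lima, mike, november}, {lima, mike, oscar}, {lima, mike, november, oscar}; each meets A ∖ {mike}, so x IS a limit point.
  x = november: opens ∋ x are {lima, mike, november}, {lima, mike, november, oscar}; each meets A ∖ {november}, so x IS a limit point.
  x = oscar: open {oscar} ∋ x has {oscar} ∩ (A ∖ {oscar}) = ∅, so x is NOT a limit point.
Collecting: A' = {mike, november}.


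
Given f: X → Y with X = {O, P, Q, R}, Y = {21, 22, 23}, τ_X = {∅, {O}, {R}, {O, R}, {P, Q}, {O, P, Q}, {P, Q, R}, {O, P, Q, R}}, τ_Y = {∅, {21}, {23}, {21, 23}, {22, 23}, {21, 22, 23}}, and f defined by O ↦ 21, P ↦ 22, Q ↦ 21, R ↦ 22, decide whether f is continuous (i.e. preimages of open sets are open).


f is NOT continuous.

Compute f^{-1}(U) for each U ∈ τ_Y:
  U = ∅: f^{-1}(U) = ∅ ∈ τ_X ✓.
  U = {21}: f^{-1}(U) = {O, Q} ∉ τ_X ✗.
  U = {23}: f^{-1}(U) = ∅ ∈ τ_X ✓.
  U = {21, 23}: f^{-1}(U) = {O, Q} ∉ τ_X ✗.
  U = {22, 23}: f^{-1}(U) = {P, R} ∉ τ_X ✗.
  U = {21, 22, 23}: f^{-1}(U) = {O, P, Q, R} ∈ τ_X ✓.
Found U = {21} with f^{-1}(U) = {O, Q} not in τ_X. Therefore f is NOT continuous.


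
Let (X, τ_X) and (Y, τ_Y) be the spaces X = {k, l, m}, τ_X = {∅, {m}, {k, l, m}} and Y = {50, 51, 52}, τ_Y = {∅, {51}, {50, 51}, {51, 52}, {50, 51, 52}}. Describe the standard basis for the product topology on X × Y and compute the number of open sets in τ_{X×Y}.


Basis B = {∅ × ∅, {m} × {51}, {m} × {50, 51}, {m} × {51, 52}, {k, l, m} × {51}, {m} × {50, 51, 52}, {k, l, m} × {50, 51}, {k, l, m} × {51, 52}, {k, l, m} × {50, 51, 52}}; |τ_{X×Y}| = 14.

Enumerate products U × V with U ∈ τ_X, V ∈ τ_Y (deduplicated):
  ∅ × ∅ = {} (∅)
  {m} × {51} = {(m,51)}
  {m} × {50, 51} = {(m,50), (m,51)}
  {m} × {51, 52} = {(m,51), (m,52)}
  {k, l, m} × {51} = {(k,51), (l,51), (m,51)}
  {m} × {50, 51, 52} = {(m,50), (m,51), (m,52)}
  {k, l, m} × {50, 51} = {(k,50), (k,51), (l,50), (l,51), (m,50), (m,51)}
  {k, l, m} × {51, 52} = {(k,51), (k,52), (l,51), (l,52), (m,51), (m,52)}
  {k, l, m} × {50, 51, 52} = {(k,50), (k,51), (k,52), (l,50), (l,51), (l,52), (m,50), (m,51), (m,52)}
These 9 distinct sets form the basis B.
Close under arbitrary unions to get τ_{X×Y}; counting gives |τ_{X×Y}| = 14.


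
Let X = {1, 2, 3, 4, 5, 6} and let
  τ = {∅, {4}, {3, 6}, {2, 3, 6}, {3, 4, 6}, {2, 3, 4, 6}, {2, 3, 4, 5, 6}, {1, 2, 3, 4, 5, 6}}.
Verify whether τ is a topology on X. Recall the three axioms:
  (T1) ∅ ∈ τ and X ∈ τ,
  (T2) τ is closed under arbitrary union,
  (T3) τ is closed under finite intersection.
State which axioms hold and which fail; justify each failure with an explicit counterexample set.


τ IS a topology on X.

Axiom (T1): ∅ ∈ τ? Yes; X ∈ τ? Yes.
Axiom (T2/T3): check pairwise unions and intersections of members of τ.
All pairwise intersections and unions checked — each lies in τ. Therefore τ satisfies (T1), (T2), (T3): it IS a topology on X.


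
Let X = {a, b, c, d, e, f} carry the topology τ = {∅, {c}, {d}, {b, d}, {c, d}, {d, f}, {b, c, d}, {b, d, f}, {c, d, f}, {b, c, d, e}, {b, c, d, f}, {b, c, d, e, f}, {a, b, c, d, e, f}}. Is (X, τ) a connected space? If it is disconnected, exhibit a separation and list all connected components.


(X, τ) is connected.

Find clopen sets (U ∈ τ with X ∖ U ∈ τ):
  U = ∅, X ∖ U = {a, b, c, d, e, f} — both open, so U is clopen.
  U = {a, b, c, d, e, f}, X ∖ U = ∅ — both open, so U is clopen.
Only trivial clopens (∅ and X) exist, so (X, τ) is connected.
Compute connected components by grouping points that agree on all clopens:
  component: {a, b, c, d, e, f}


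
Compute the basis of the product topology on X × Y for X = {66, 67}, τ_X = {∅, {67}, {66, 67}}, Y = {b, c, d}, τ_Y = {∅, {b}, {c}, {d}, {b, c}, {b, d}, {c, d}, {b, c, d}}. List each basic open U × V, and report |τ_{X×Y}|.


Basis B = {∅ × ∅, {67} × {b}, {67} × {c}, {67} × {d}, {66, 67} × {b}, {66, 67} × {c}, {66, 67} × {d}, {67} × {b, c}, {67} × {b, d}, {67} × {c, d}, {67} × {b, c, d}, {66, 67} × {b, c}, {66, 67} × {b, d}, {66, 67} × {c, d}, {66, 67} × {b, c, d}}; |τ_{X×Y}| = 27.

Enumerate products U × V with U ∈ τ_X, V ∈ τ_Y (deduplicated):
  ∅ × ∅ = {} (∅)
  {67} × {b} = {(67,b)}
  {67} × {c} = {(67,c)}
  {67} × {d} = {(67,d)}
  {66, 67} × {b} = {(66,b), (67,b)}
  {66, 67} × {c} = {(66,c), (67,c)}
  {66, 67} × {d} = {(66,d), (67,d)}
  {67} × {b, c} = {(67,b), (67,c)}
  {67} × {b, d} = {(67,b), (67,d)}
  {67} × {c, d} = {(67,c), (67,d)}
  {67} × {b, c, d} = {(67,b), (67,c), (67,d)}
  {66, 67} × {b, c} = {(66,b), (66,c), (67,b), (67,c)}
  {66, 67} × {b, d} = {(66,b), (66,d), (67,b), (67,d)}
  {66, 67} × {c, d} = {(66,c), (66,d), (67,c), (67,d)}
  {66, 67} × {b, c, d} = {(66,b), (66,c), (66,d), (67,b), (67,c), (67,d)}
These 15 distinct sets form the basis B.
Close under arbitrary unions to get τ_{X×Y}; counting gives |τ_{X×Y}| = 27.
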